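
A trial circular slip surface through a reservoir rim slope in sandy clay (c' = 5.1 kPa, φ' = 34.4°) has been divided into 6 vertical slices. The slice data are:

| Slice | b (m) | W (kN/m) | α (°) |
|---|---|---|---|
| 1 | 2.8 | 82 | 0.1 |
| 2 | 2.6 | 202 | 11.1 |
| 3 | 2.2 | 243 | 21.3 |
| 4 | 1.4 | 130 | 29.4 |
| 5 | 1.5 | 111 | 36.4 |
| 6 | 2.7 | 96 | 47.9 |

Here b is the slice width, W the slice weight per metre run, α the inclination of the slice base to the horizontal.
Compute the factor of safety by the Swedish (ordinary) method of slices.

FS = 1.85

Ordinary method of slices: FS = Σ[c'·Δl_i + (W_i cosα_i)·tanφ'] / Σ W_i sinα_i, with Δl_i = b_i / cosα_i.
Slice 1: Δl = 2.8/cos0.1° = 2.800 m; N'_1 = 82·cos0.1° = 82.0; c'Δl = 14.28; W sinα = 0.1
Slice 2: Δl = 2.6/cos11.1° = 2.650 m; N'_2 = 202·cos11.1° = 198.2; c'Δl = 13.51; W sinα = 38.9
Slice 3: Δl = 2.2/cos21.3° = 2.361 m; N'_3 = 243·cos21.3° = 226.4; c'Δl = 12.04; W sinα = 88.3
Slice 4: Δl = 1.4/cos29.4° = 1.607 m; N'_4 = 130·cos29.4° = 113.3; c'Δl = 8.20; W sinα = 63.8
Slice 5: Δl = 1.5/cos36.4° = 1.864 m; N'_5 = 111·cos36.4° = 89.3; c'Δl = 9.50; W sinα = 65.9
Slice 6: Δl = 2.7/cos47.9° = 4.027 m; N'_6 = 96·cos47.9° = 64.4; c'Δl = 20.54; W sinα = 71.2
Σc'Δl = 78.1 kN/m; ΣN' = 773.6 kN/m; ΣW sinα = 328.2 kN/m
Resisting = 78.1 + 773.6·tan34.4° = 78.1 + 529.7 = 607.8 kN/m
FS = 607.8 / 328.2 = 1.852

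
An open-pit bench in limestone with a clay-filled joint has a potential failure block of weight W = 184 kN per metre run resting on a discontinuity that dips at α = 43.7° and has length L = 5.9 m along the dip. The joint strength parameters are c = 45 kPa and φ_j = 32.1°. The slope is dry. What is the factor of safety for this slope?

FS = 2.74

Resolving the block weight along and normal to the plane and applying the Mohr–Coulomb strength on the joint:
N' = W cosα = 184·cos43.7° = 133.0 kN/m
Driving force T = W sinα = 184·sin43.7° = 127.1 kN/m
Resisting force R = c·L + N'·tanφ_j = 45·5.9 + 133.0·tan32.1° = 265.5 + 83.4 = 348.9 kN/m
FS = R / T = 348.9 / 127.1 = 2.745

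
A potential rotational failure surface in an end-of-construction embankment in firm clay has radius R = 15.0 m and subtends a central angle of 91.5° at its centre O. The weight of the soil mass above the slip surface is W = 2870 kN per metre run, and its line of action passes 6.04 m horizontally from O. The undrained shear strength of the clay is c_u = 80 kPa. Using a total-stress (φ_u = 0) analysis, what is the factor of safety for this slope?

FS = 1.66

Taking moments about the centre O, the resisting moment is provided by the undrained shear strength acting along the arc:
Arc length L_a = R·θ = 15.0·(91.5°·π/180) = 15.0·1.5970 = 23.95 m
M_R = c_u·L_a·R = 80·23.95·15.0 = 28745.6 kN·m/m
M_D = W·d = 2870·6.04 = 17334.8 kN·m/m
FS = M_R / M_D = 28745.6 / 17334.8 = 1.658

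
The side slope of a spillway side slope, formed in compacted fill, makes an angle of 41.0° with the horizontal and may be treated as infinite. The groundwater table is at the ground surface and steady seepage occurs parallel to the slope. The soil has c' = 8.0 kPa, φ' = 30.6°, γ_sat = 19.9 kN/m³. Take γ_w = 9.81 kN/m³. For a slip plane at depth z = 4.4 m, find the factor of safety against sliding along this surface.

FS = 0.53

With seepage parallel to the slope and the water table at the surface, the effective normal stress on the slip plane uses the buoyant unit weight γ' = γ_sat − γ_w while the driving shear stress uses γ_sat:
FS = [c' + γ' z cos²β tanφ'] / [γ_sat z sinβ cosβ]
γ' = 19.9 − 9.81 = 10.09 kN/m³
Numerator = 8.0 + 10.09·4.4·cos²41.0°·tan30.6° = 8.0 + 10.09·4.4·0.5696·0.5914 = 22.955 kPa
Denominator = 19.9·4.4·sin41.0°·cos41.0° = 19.9·4.4·0.6561·0.7547 = 43.354 kPa
FS = 22.955 / 43.354 = 0.529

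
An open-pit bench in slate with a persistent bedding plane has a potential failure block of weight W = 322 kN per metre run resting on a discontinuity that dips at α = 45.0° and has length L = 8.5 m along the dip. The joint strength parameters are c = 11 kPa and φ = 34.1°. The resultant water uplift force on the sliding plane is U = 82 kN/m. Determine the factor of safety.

FS = 0.84

Resolving the block weight along and normal to the plane and applying the Mohr–Coulomb strength on the joint:
N' = W cosα − U = 322·cos45.0° − 82 = 145.7 kN/m
Driving force T = W sinα = 322·sin45.0° = 227.7 kN/m
Resisting force R = c·L + N'·tanφ = 11·8.5 + 145.7·tan34.1° = 93.5 + 98.6 = 192.1 kN/m
FS = R / T = 192.1 / 227.7 = 0.844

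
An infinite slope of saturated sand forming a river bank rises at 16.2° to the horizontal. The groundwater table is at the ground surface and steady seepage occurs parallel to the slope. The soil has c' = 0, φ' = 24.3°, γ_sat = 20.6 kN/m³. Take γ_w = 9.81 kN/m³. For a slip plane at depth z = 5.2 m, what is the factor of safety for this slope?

With seepage parallel to the slope and the water table at the surface, the effective normal stress on the slip plane uses the buoyant unit weight γ' = γ_sat − γ_w while the driving shear stress uses γ_sat:
FS = [c' + γ' z cos²β tanφ'] / [γ_sat z sinβ cosβ]
(For c' = 0 this reduces to FS = (γ'/γ_sat)·tanφ'/tanβ.)
γ' = 20.6 − 9.81 = 10.79 kN/m³
Numerator = 0.0 + 10.79·5.2·cos²16.2°·tan24.3° = 0.0 + 10.79·5.2·0.9222·0.4515 = 23.362 kPa
Denominator = 20.6·5.2·sin16.2°·cos16.2° = 20.6·5.2·0.2790·0.9603 = 28.699 kPa
FS = 23.362 / 28.699 = 0.814

FS = 0.81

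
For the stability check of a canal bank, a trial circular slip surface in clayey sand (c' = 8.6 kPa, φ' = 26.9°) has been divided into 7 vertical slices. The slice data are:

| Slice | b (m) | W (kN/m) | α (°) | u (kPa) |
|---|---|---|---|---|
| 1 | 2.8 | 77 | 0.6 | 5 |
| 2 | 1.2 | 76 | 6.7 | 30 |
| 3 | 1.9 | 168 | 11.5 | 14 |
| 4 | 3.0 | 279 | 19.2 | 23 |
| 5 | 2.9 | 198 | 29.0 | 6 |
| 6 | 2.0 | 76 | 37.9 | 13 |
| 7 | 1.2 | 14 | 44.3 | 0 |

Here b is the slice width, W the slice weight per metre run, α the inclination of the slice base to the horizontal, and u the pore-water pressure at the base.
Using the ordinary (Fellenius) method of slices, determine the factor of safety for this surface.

Ordinary method of slices: FS = Σ[c'·Δl_i + (W_i cosα_i − u_i·Δl_i)·tanφ'] / Σ W_i sinα_i, with Δl_i = b_i / cosα_i.
Slice 1: Δl = 2.8/cos0.6° = 2.800 m; N'_1 = 77·cos0.6° − 5·2.800 = 63.0; c'Δl = 24.08; W sinα = 0.8
Slice 2: Δl = 1.2/cos6.7° = 1.208 m; N'_2 = 76·cos6.7° − 30·1.208 = 39.2; c'Δl = 10.39; W sinα = 8.9
Slice 3: Δl = 1.9/cos11.5° = 1.939 m; N'_3 = 168·cos11.5° − 14·1.939 = 137.5; c'Δl = 16.67; W sinα = 33.5
Slice 4: Δl = 3.0/cos19.2° = 3.177 m; N'_4 = 279·cos19.2° − 23·3.177 = 190.4; c'Δl = 27.32; W sinα = 91.8
Slice 5: Δl = 2.9/cos29.0° = 3.316 m; N'_5 = 198·cos29.0° − 6·3.316 = 153.3; c'Δl = 28.52; W sinα = 96.0
Slice 6: Δl = 2.0/cos37.9° = 2.535 m; N'_6 = 76·cos37.9° − 13·2.535 = 27.0; c'Δl = 21.80; W sinα = 46.7
Slice 7: Δl = 1.2/cos44.3° = 1.677 m; N'_7 = 14·cos44.3° − 0·1.677 = 10.0; c'Δl = 14.42; W sinα = 9.8
Σc'Δl = 143.2 kN/m; ΣN' = 620.4 kN/m; ΣW sinα = 287.4 kN/m
Resisting = 143.2 + 620.4·tan26.9° = 143.2 + 314.8 = 458.0 kN/m
FS = 458.0 / 287.4 = 1.594

FS = 1.59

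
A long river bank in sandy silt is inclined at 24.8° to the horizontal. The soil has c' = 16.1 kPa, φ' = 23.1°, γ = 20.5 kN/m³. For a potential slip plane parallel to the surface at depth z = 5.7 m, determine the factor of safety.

For an infinite slope with a slip plane parallel to the surface (no pore pressure): FS = [c' + γz cos²β tanφ'] / [γz sinβ cosβ].
γz = 20.5·5.7 = 116.85 kN/m²
Numerator = 16.1 + 116.85·cos²24.8°·tan23.1° = 16.1 + 116.85·0.8241·0.4265 = 57.172 kPa
Denominator = 116.85·sin24.8°·cos24.8° = 116.85·0.4195·0.9078 = 44.493 kPa
FS = 57.172 / 44.493 = 1.285

FS = 1.28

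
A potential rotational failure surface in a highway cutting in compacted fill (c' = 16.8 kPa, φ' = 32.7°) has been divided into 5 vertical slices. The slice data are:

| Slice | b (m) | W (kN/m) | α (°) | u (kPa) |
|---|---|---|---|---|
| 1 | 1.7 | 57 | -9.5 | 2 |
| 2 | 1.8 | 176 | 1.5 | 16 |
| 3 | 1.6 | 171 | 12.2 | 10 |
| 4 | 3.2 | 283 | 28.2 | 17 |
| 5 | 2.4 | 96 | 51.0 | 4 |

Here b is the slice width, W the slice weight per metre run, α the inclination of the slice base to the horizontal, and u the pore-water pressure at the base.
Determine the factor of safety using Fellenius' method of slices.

FS = 2.45

Ordinary method of slices: FS = Σ[c'·Δl_i + (W_i cosα_i − u_i·Δl_i)·tanφ'] / Σ W_i sinα_i, with Δl_i = b_i / cosα_i.
Slice 1: Δl = 1.7/cos(-9.5°) = 1.724 m; N'_1 = 57·cos(-9.5°) − 2·1.724 = 52.8; c'Δl = 28.96; W sinα = -9.4
Slice 2: Δl = 1.8/cos1.5° = 1.801 m; N'_2 = 176·cos1.5° − 16·1.801 = 147.1; c'Δl = 30.25; W sinα = 4.6
Slice 3: Δl = 1.6/cos12.2° = 1.637 m; N'_3 = 171·cos12.2° − 10·1.637 = 150.8; c'Δl = 27.50; W sinα = 36.1
Slice 4: Δl = 3.2/cos28.2° = 3.631 m; N'_4 = 283·cos28.2° − 17·3.631 = 187.7; c'Δl = 61.00; W sinα = 133.7
Slice 5: Δl = 2.4/cos51.0° = 3.814 m; N'_5 = 96·cos51.0° − 4·3.814 = 45.2; c'Δl = 64.07; W sinα = 74.6
Σc'Δl = 211.8 kN/m; ΣN' = 583.5 kN/m; ΣW sinα = 239.7 kN/m
Resisting = 211.8 + 583.5·tan32.7° = 211.8 + 374.6 = 586.4 kN/m
FS = 586.4 / 239.7 = 2.447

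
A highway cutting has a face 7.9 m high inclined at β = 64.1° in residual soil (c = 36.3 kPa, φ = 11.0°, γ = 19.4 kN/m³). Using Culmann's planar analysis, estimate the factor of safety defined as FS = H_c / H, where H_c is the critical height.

H_c = (4c/γ) · sinβ cosφ / [1 − cos(β − φ)]
    = (4·36.3/19.4) · sin64.1°·cos11.0° / [1 − cos53.1°]
    = 7.485 · 0.8830 / 0.3996 = 16.54 m
FS = H_c / H = 16.54 / 7.9 = 2.094

FS = 2.09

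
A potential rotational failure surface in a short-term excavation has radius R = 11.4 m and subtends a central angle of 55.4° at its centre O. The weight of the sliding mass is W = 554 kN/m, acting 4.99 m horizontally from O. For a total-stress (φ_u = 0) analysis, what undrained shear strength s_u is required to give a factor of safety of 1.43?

s_u = 31.5 kPa

FS = s_u·L_a·R / (W·d), so s_u = FS·W·d / (L_a·R).
Arc length L_a = R·θ = 11.4·(55.4°·π/180) = 11.4·0.9669 = 11.02 m
s_u = 1.43·554·4.99 / (11.02·11.4) = 3953.2 / 125.66 = 31.46 kPa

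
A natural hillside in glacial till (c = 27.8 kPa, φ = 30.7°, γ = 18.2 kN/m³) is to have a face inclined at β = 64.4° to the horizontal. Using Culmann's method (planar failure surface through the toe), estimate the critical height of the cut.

H_c = 28.19 m

Culmann's analysis gives the critical failure plane at α_cr = (β + φ)/2 = (64.4 + 30.7)/2 = 47.6°, and the critical height
H_c = (4c/γ) · sinβ cosφ / [1 − cos(β − φ)]
    = (4·27.8/18.2) · sin64.4°·cos30.7° / [1 − cos(33.7°)]
    = 6.110 · 0.9018·0.8599 / [1 − 0.8320]
    = 6.110 · 0.7754 / 0.1680
    = 28.19 m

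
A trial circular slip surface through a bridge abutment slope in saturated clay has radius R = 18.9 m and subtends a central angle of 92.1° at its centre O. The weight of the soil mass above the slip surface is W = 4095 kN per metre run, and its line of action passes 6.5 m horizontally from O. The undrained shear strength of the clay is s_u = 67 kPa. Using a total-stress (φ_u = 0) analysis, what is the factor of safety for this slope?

FS = 1.45

Taking moments about the centre O, the resisting moment is provided by the undrained shear strength acting along the arc:
Arc length L_a = R·θ = 18.9·(92.1°·π/180) = 18.9·1.6074 = 30.38 m
M_R = s_u·L_a·R = 67·30.38·18.9 = 38471.2 kN·m/m
M_D = W·d = 4095·6.5 = 26617.5 kN·m/m
FS = M_R / M_D = 38471.2 / 26617.5 = 1.445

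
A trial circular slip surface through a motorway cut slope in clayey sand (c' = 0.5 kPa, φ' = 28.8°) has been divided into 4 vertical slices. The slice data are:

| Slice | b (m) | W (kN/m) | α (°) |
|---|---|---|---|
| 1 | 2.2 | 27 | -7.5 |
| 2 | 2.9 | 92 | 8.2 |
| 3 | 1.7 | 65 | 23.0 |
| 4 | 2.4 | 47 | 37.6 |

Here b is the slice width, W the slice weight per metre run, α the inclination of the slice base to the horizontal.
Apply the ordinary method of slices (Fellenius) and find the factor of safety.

Ordinary method of slices: FS = Σ[c'·Δl_i + (W_i cosα_i)·tanφ'] / Σ W_i sinα_i, with Δl_i = b_i / cosα_i.
Slice 1: Δl = 2.2/cos(-7.5°) = 2.219 m; N'_1 = 27·cos(-7.5°) = 26.8; c'Δl = 1.11; W sinα = -3.5
Slice 2: Δl = 2.9/cos8.2° = 2.930 m; N'_2 = 92·cos8.2° = 91.1; c'Δl = 1.46; W sinα = 13.1
Slice 3: Δl = 1.7/cos23.0° = 1.847 m; N'_3 = 65·cos23.0° = 59.8; c'Δl = 0.92; W sinα = 25.4
Slice 4: Δl = 2.4/cos37.6° = 3.029 m; N'_4 = 47·cos37.6° = 37.2; c'Δl = 1.51; W sinα = 28.7
Σc'Δl = 5.0 kN/m; ΣN' = 214.9 kN/m; ΣW sinα = 63.7 kN/m
Resisting = 5.0 + 214.9·tan28.8° = 5.0 + 118.1 = 123.2 kN/m
FS = 123.2 / 63.7 = 1.934

FS = 1.93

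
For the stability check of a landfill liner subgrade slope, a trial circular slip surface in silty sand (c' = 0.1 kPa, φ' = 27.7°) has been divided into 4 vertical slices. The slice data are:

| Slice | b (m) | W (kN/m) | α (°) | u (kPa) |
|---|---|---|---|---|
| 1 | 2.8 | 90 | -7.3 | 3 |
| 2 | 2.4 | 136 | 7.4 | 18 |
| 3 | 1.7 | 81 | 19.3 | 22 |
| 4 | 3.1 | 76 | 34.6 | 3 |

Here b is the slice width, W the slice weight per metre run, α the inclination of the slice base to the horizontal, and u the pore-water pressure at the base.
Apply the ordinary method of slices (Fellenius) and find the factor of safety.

Ordinary method of slices: FS = Σ[c'·Δl_i + (W_i cosα_i − u_i·Δl_i)·tanφ'] / Σ W_i sinα_i, with Δl_i = b_i / cosα_i.
Slice 1: Δl = 2.8/cos(-7.3°) = 2.823 m; N'_1 = 90·cos(-7.3°) − 3·2.823 = 80.8; c'Δl = 0.28; W sinα = -11.4
Slice 2: Δl = 2.4/cos7.4° = 2.420 m; N'_2 = 136·cos7.4° − 18·2.420 = 91.3; c'Δl = 0.24; W sinα = 17.5
Slice 3: Δl = 1.7/cos19.3° = 1.801 m; N'_3 = 81·cos19.3° − 22·1.801 = 36.8; c'Δl = 0.18; W sinα = 26.8
Slice 4: Δl = 3.1/cos34.6° = 3.766 m; N'_4 = 76·cos34.6° − 3·3.766 = 51.3; c'Δl = 0.38; W sinα = 43.2
Σc'Δl = 1.1 kN/m; ΣN' = 260.2 kN/m; ΣW sinα = 76.0 kN/m
Resisting = 1.1 + 260.2·tan27.7° = 1.1 + 136.6 = 137.7 kN/m
FS = 137.7 / 76.0 = 1.811

FS = 1.81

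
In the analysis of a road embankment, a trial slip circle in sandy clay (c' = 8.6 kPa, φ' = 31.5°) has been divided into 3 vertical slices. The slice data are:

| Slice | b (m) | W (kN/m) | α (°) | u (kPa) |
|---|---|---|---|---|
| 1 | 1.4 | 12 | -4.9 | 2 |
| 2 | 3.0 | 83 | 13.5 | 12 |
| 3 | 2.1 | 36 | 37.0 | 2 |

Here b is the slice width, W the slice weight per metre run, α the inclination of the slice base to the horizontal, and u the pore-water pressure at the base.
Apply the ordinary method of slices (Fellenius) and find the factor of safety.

Ordinary method of slices: FS = Σ[c'·Δl_i + (W_i cosα_i − u_i·Δl_i)·tanφ'] / Σ W_i sinα_i, with Δl_i = b_i / cosα_i.
Slice 1: Δl = 1.4/cos(-4.9°) = 1.405 m; N'_1 = 12·cos(-4.9°) − 2·1.405 = 9.1; c'Δl = 12.08; W sinα = -1.0
Slice 2: Δl = 3.0/cos13.5° = 3.085 m; N'_2 = 83·cos13.5° − 12·3.085 = 43.7; c'Δl = 26.53; W sinα = 19.4
Slice 3: Δl = 2.1/cos37.0° = 2.629 m; N'_3 = 36·cos37.0° − 2·2.629 = 23.5; c'Δl = 22.61; W sinα = 21.7
Σc'Δl = 61.2 kN/m; ΣN' = 76.3 kN/m; ΣW sinα = 40.0 kN/m
Resisting = 61.2 + 76.3·tan31.5° = 61.2 + 46.8 = 108.0 kN/m
FS = 108.0 / 40.0 = 2.699

FS = 2.70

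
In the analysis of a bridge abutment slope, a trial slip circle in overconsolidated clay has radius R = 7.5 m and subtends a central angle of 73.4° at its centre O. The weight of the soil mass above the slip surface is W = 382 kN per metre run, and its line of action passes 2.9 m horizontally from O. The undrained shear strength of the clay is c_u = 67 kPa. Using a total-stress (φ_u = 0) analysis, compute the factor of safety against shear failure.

Taking moments about the centre O, the resisting moment is provided by the undrained shear strength acting along the arc:
Arc length L_a = R·θ = 7.5·(73.4°·π/180) = 7.5·1.2811 = 9.61 m
M_R = c_u·L_a·R = 67·9.61·7.5 = 4828.0 kN·m/m
M_D = W·d = 382·2.9 = 1107.8 kN·m/m
FS = M_R / M_D = 4828.0 / 1107.8 = 4.358

FS = 4.36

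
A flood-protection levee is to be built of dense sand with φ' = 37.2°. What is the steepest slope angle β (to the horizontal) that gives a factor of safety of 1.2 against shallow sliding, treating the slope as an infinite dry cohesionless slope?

β = 32.3°

For an infinite dry cohesionless slope FS = tanφ'/tanβ, so tanβ = tanφ' / FS.
tanβ = tan37.2° / 1.2 = 0.7590 / 1.2 = 0.6325
β = arctan(0.6325) = 32.31°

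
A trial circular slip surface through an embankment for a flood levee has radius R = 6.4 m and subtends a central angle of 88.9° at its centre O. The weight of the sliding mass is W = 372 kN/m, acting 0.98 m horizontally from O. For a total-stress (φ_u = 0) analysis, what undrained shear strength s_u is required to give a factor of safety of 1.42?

s_u = 8.1 kPa

FS = s_u·L_a·R / (W·d), so s_u = FS·W·d / (L_a·R).
Arc length L_a = R·θ = 6.4·(88.9°·π/180) = 6.4·1.5516 = 9.93 m
s_u = 1.42·372·0.98 / (9.93·6.4) = 517.7 / 63.55 = 8.15 kPa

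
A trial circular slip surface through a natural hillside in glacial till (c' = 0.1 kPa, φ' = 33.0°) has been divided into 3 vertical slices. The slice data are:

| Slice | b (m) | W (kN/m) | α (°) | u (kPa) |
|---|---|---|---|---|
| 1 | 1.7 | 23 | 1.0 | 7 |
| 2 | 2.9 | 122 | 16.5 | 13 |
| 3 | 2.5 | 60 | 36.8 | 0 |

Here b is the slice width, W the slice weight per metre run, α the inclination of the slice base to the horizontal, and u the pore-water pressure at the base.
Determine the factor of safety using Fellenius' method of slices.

FS = 1.26

Ordinary method of slices: FS = Σ[c'·Δl_i + (W_i cosα_i − u_i·Δl_i)·tanφ'] / Σ W_i sinα_i, with Δl_i = b_i / cosα_i.
Slice 1: Δl = 1.7/cos1.0° = 1.700 m; N'_1 = 23·cos1.0° − 7·1.700 = 11.1; c'Δl = 0.17; W sinα = 0.4
Slice 2: Δl = 2.9/cos16.5° = 3.025 m; N'_2 = 122·cos16.5° − 13·3.025 = 77.7; c'Δl = 0.30; W sinα = 34.6
Slice 3: Δl = 2.5/cos36.8° = 3.122 m; N'_3 = 60·cos36.8° − 0·3.122 = 48.0; c'Δl = 0.31; W sinα = 35.9
Σc'Δl = 0.8 kN/m; ΣN' = 136.8 kN/m; ΣW sinα = 71.0 kN/m
Resisting = 0.8 + 136.8·tan33.0° = 0.8 + 88.8 = 89.6 kN/m
FS = 89.6 / 71.0 = 1.262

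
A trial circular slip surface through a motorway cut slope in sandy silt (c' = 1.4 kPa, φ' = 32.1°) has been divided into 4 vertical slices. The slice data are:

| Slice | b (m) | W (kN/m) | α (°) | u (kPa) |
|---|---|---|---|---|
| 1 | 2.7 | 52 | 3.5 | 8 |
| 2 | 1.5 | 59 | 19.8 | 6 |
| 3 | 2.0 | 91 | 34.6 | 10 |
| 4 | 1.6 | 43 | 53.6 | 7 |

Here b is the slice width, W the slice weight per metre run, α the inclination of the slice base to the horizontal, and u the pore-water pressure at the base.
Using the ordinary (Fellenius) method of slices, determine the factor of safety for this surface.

FS = 0.89

Ordinary method of slices: FS = Σ[c'·Δl_i + (W_i cosα_i − u_i·Δl_i)·tanφ'] / Σ W_i sinα_i, with Δl_i = b_i / cosα_i.
Slice 1: Δl = 2.7/cos3.5° = 2.705 m; N'_1 = 52·cos3.5° − 8·2.705 = 30.3; c'Δl = 3.79; W sinα = 3.2
Slice 2: Δl = 1.5/cos19.8° = 1.594 m; N'_2 = 59·cos19.8° − 6·1.594 = 45.9; c'Δl = 2.23; W sinα = 20.0
Slice 3: Δl = 2.0/cos34.6° = 2.430 m; N'_3 = 91·cos34.6° − 10·2.430 = 50.6; c'Δl = 3.40; W sinα = 51.7
Slice 4: Δl = 1.6/cos53.6° = 2.696 m; N'_4 = 43·cos53.6° − 7·2.696 = 6.6; c'Δl = 3.77; W sinα = 34.6
Σc'Δl = 13.2 kN/m; ΣN' = 133.5 kN/m; ΣW sinα = 109.4 kN/m
Resisting = 13.2 + 133.5·tan32.1° = 13.2 + 83.7 = 96.9 kN/m
FS = 96.9 / 109.4 = 0.886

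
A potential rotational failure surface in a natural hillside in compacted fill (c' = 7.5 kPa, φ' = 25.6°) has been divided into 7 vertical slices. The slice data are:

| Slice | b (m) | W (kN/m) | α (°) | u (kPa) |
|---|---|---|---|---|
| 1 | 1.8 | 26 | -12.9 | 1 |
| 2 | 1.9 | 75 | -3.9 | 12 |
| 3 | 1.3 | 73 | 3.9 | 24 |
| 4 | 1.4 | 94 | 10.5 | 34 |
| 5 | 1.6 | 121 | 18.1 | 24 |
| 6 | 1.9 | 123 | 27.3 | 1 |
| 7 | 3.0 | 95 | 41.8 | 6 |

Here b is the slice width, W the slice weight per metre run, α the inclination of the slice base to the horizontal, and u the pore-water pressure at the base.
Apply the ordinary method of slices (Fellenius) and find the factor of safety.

FS = 1.74

Ordinary method of slices: FS = Σ[c'·Δl_i + (W_i cosα_i − u_i·Δl_i)·tanφ'] / Σ W_i sinα_i, with Δl_i = b_i / cosα_i.
Slice 1: Δl = 1.8/cos(-12.9°) = 1.847 m; N'_1 = 26·cos(-12.9°) − 1·1.847 = 23.5; c'Δl = 13.85; W sinα = -5.8
Slice 2: Δl = 1.9/cos(-3.9°) = 1.904 m; N'_2 = 75·cos(-3.9°) − 12·1.904 = 52.0; c'Δl = 14.28; W sinα = -5.1
Slice 3: Δl = 1.3/cos3.9° = 1.303 m; N'_3 = 73·cos3.9° − 24·1.303 = 41.6; c'Δl = 9.77; W sinα = 5.0
Slice 4: Δl = 1.4/cos10.5° = 1.424 m; N'_4 = 94·cos10.5° − 34·1.424 = 44.0; c'Δl = 10.68; W sinα = 17.1
Slice 5: Δl = 1.6/cos18.1° = 1.683 m; N'_5 = 121·cos18.1° − 24·1.683 = 74.6; c'Δl = 12.62; W sinα = 37.6
Slice 6: Δl = 1.9/cos27.3° = 2.138 m; N'_6 = 123·cos27.3° − 1·2.138 = 107.2; c'Δl = 16.04; W sinα = 56.4
Slice 7: Δl = 3.0/cos41.8° = 4.024 m; N'_7 = 95·cos41.8° − 6·4.024 = 46.7; c'Δl = 30.18; W sinα = 63.3
Σc'Δl = 107.4 kN/m; ΣN' = 389.5 kN/m; ΣW sinα = 168.5 kN/m
Resisting = 107.4 + 389.5·tan25.6° = 107.4 + 186.6 = 294.0 kN/m
FS = 294.0 / 168.5 = 1.745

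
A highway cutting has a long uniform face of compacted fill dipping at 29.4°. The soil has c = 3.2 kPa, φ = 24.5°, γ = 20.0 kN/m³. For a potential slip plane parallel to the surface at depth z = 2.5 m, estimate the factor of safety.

FS = 0.96

For an infinite slope with a slip plane parallel to the surface (no pore pressure): FS = [c + γz cos²β tanφ] / [γz sinβ cosβ].
γz = 20.0·2.5 = 50.00 kN/m²
Numerator = 3.2 + 50.00·cos²29.4°·tan24.5° = 3.2 + 50.00·0.7590·0.4557 = 20.495 kPa
Denominator = 50.00·sin29.4°·cos29.4° = 50.00·0.4909·0.8712 = 21.384 kPa
FS = 20.495 / 21.384 = 0.958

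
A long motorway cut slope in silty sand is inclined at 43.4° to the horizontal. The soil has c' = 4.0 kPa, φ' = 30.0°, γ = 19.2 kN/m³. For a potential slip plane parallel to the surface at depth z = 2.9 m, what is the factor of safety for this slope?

FS = 0.75

For an infinite slope with a slip plane parallel to the surface (no pore pressure): FS = [c' + γz cos²β tanφ'] / [γz sinβ cosβ].
γz = 19.2·2.9 = 55.68 kN/m²
Numerator = 4.0 + 55.68·cos²43.4°·tan30.0° = 4.0 + 55.68·0.5279·0.5774 = 20.971 kPa
Denominator = 55.68·sin43.4°·cos43.4° = 55.68·0.6871·0.7266 = 27.797 kPa
FS = 20.971 / 27.797 = 0.754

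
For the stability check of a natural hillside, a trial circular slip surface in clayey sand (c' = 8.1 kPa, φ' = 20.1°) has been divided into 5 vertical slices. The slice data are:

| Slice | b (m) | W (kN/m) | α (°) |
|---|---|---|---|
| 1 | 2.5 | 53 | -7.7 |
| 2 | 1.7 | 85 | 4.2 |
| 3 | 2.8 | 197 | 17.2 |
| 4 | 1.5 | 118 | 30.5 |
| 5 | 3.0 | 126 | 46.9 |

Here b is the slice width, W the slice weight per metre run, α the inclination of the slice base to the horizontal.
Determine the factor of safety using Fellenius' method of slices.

FS = 1.41

Ordinary method of slices: FS = Σ[c'·Δl_i + (W_i cosα_i)·tanφ'] / Σ W_i sinα_i, with Δl_i = b_i / cosα_i.
Slice 1: Δl = 2.5/cos(-7.7°) = 2.523 m; N'_1 = 53·cos(-7.7°) = 52.5; c'Δl = 20.43; W sinα = -7.1
Slice 2: Δl = 1.7/cos4.2° = 1.705 m; N'_2 = 85·cos4.2° = 84.8; c'Δl = 13.81; W sinα = 6.2
Slice 3: Δl = 2.8/cos17.2° = 2.931 m; N'_3 = 197·cos17.2° = 188.2; c'Δl = 23.74; W sinα = 58.3
Slice 4: Δl = 1.5/cos30.5° = 1.741 m; N'_4 = 118·cos30.5° = 101.7; c'Δl = 14.10; W sinα = 59.9
Slice 5: Δl = 3.0/cos46.9° = 4.391 m; N'_5 = 126·cos46.9° = 86.1; c'Δl = 35.56; W sinα = 92.0
Σc'Δl = 107.6 kN/m; ΣN' = 513.2 kN/m; ΣW sinα = 209.3 kN/m
Resisting = 107.6 + 513.2·tan20.1° = 107.6 + 187.8 = 295.5 kN/m
FS = 295.5 / 209.3 = 1.412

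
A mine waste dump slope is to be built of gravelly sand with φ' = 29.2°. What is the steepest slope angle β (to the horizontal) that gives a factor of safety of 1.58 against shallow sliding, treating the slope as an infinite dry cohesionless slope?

β = 19.5°

For an infinite dry cohesionless slope FS = tanφ'/tanβ, so tanβ = tanφ' / FS.
tanβ = tan29.2° / 1.58 = 0.5589 / 1.58 = 0.3537
β = arctan(0.3537) = 19.48°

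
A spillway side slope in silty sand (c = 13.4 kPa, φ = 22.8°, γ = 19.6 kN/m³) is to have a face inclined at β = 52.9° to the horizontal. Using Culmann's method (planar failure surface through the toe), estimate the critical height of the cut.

Culmann's analysis gives the critical failure plane at α_cr = (β + φ)/2 = (52.9 + 22.8)/2 = 37.9°, and the critical height
H_c = (4c/γ) · sinβ cosφ / [1 − cos(β − φ)]
    = (4·13.4/19.6) · sin52.9°·cos22.8° / [1 − cos(30.1°)]
    = 2.735 · 0.7976·0.9219 / [1 − 0.8652]
    = 2.735 · 0.7353 / 0.1348
    = 14.91 m

H_c = 14.91 m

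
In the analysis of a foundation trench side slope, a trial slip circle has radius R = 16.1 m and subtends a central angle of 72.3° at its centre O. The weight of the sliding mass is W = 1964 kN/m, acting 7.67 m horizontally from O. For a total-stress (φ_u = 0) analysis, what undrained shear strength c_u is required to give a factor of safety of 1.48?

FS = c_u·L_a·R / (W·d), so c_u = FS·W·d / (L_a·R).
Arc length L_a = R·θ = 16.1·(72.3°·π/180) = 16.1·1.2619 = 20.32 m
c_u = 1.48·1964·7.67 / (20.32·16.1) = 22294.5 / 327.09 = 68.16 kPa

c_u = 68.2 kPa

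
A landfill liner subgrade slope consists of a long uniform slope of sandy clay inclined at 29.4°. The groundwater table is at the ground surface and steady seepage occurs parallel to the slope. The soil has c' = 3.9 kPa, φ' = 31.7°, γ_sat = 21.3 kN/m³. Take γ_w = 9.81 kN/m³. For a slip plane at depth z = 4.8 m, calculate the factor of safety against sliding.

With seepage parallel to the slope and the water table at the surface, the effective normal stress on the slip plane uses the buoyant unit weight γ' = γ_sat − γ_w while the driving shear stress uses γ_sat:
FS = [c' + γ' z cos²β tanφ'] / [γ_sat z sinβ cosβ]
γ' = 21.3 − 9.81 = 11.49 kN/m³
Numerator = 3.9 + 11.49·4.8·cos²29.4°·tan31.7° = 3.9 + 11.49·4.8·0.7590·0.6176 = 29.754 kPa
Denominator = 21.3·4.8·sin29.4°·cos29.4° = 21.3·4.8·0.4909·0.8712 = 43.726 kPa
FS = 29.754 / 43.726 = 0.680

FS = 0.68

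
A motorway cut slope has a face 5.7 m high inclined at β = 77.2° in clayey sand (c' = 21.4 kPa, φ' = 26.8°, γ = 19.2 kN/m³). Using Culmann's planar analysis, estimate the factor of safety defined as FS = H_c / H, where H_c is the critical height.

FS = 1.88

H_c = (4c'/γ) · sinβ cosφ' / [1 − cos(β − φ')]
    = (4·21.4/19.2) · sin77.2°·cos26.8° / [1 − cos50.4°]
    = 4.458 · 0.8704 / 0.3626 = 10.70 m
FS = H_c / H = 10.70 / 5.7 = 1.878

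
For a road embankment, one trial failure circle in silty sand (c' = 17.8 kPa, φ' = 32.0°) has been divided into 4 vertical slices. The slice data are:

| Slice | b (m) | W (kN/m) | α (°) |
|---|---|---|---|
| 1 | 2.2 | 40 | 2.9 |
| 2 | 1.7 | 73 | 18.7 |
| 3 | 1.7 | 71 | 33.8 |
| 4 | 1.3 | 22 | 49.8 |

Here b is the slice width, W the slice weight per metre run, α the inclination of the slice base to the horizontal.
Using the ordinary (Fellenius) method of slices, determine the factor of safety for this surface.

Ordinary method of slices: FS = Σ[c'·Δl_i + (W_i cosα_i)·tanφ'] / Σ W_i sinα_i, with Δl_i = b_i / cosα_i.
Slice 1: Δl = 2.2/cos2.9° = 2.203 m; N'_1 = 40·cos2.9° = 39.9; c'Δl = 39.21; W sinα = 2.0
Slice 2: Δl = 1.7/cos18.7° = 1.795 m; N'_2 = 73·cos18.7° = 69.1; c'Δl = 31.95; W sinα = 23.4
Slice 3: Δl = 1.7/cos33.8° = 2.046 m; N'_3 = 71·cos33.8° = 59.0; c'Δl = 36.41; W sinα = 39.5
Slice 4: Δl = 1.3/cos49.8° = 2.014 m; N'_4 = 22·cos49.8° = 14.2; c'Δl = 35.85; W sinα = 16.8
Σc'Δl = 143.4 kN/m; ΣN' = 182.3 kN/m; ΣW sinα = 81.7 kN/m
Resisting = 143.4 + 182.3·tan32.0° = 143.4 + 113.9 = 257.3 kN/m
FS = 257.3 / 81.7 = 3.149

FS = 3.15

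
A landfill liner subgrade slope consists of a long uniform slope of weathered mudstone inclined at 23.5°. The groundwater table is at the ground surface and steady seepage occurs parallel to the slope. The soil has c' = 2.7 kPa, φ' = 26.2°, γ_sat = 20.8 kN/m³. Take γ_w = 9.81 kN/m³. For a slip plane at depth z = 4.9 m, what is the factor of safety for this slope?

FS = 0.67

With seepage parallel to the slope and the water table at the surface, the effective normal stress on the slip plane uses the buoyant unit weight γ' = γ_sat − γ_w while the driving shear stress uses γ_sat:
FS = [c' + γ' z cos²β tanφ'] / [γ_sat z sinβ cosβ]
γ' = 20.8 − 9.81 = 10.99 kN/m³
Numerator = 2.7 + 10.99·4.9·cos²23.5°·tan26.2° = 2.7 + 10.99·4.9·0.8410·0.4921 = 24.985 kPa
Denominator = 20.8·4.9·sin23.5°·cos23.5° = 20.8·4.9·0.3987·0.9171 = 37.270 kPa
FS = 24.985 / 37.270 = 0.670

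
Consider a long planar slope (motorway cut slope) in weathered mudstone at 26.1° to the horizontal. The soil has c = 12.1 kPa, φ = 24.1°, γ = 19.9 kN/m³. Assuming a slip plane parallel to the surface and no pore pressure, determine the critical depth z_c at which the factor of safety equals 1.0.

z_c = 17.71 m

Setting FS = 1.00 in FS = [c + γz cos²β tanφ] / [γz sinβ cosβ] and solving for z:
z = c / [γ cosβ (FS·sinβ − cosβ·tanφ)]
  = 12.1 / [19.9·cos26.1°·(1.00·sin26.1° − cos26.1°·tan24.1°)]
  = 12.1 / [19.9·0.8980·(1.00·0.4399 − 0.8980·0.4473)]
  = 12.1 / 0.6832 = 17.710 m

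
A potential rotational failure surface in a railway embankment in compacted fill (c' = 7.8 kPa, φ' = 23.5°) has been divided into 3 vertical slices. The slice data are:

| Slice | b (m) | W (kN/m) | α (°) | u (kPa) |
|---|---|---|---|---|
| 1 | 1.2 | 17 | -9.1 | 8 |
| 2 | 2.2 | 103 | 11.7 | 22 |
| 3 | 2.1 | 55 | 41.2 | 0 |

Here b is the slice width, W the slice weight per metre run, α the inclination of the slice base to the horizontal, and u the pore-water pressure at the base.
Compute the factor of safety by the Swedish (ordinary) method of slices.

Ordinary method of slices: FS = Σ[c'·Δl_i + (W_i cosα_i − u_i·Δl_i)·tanφ'] / Σ W_i sinα_i, with Δl_i = b_i / cosα_i.
Slice 1: Δl = 1.2/cos(-9.1°) = 1.215 m; N'_1 = 17·cos(-9.1°) − 8·1.215 = 7.1; c'Δl = 9.48; W sinα = -2.7
Slice 2: Δl = 2.2/cos11.7° = 2.247 m; N'_2 = 103·cos11.7° − 22·2.247 = 51.4; c'Δl = 17.52; W sinα = 20.9
Slice 3: Δl = 2.1/cos41.2° = 2.791 m; N'_3 = 55·cos41.2° − 0·2.791 = 41.4; c'Δl = 21.77; W sinα = 36.2
Σc'Δl = 48.8 kN/m; ΣN' = 99.9 kN/m; ΣW sinα = 54.4 kN/m
Resisting = 48.8 + 99.9·tan23.5° = 48.8 + 43.4 = 92.2 kN/m
FS = 92.2 / 54.4 = 1.694

FS = 1.69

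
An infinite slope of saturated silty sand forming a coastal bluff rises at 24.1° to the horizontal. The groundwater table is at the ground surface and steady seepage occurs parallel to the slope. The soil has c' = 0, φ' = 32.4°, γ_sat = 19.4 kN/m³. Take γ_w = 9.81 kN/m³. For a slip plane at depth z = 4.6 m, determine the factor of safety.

With seepage parallel to the slope and the water table at the surface, the effective normal stress on the slip plane uses the buoyant unit weight γ' = γ_sat − γ_w while the driving shear stress uses γ_sat:
FS = [c' + γ' z cos²β tanφ'] / [γ_sat z sinβ cosβ]
(For c' = 0 this reduces to FS = (γ'/γ_sat)·tanφ'/tanβ.)
γ' = 19.4 − 9.81 = 9.59 kN/m³
Numerator = 0.0 + 9.59·4.6·cos²24.1°·tan32.4° = 0.0 + 9.59·4.6·0.8333·0.6346 = 23.328 kPa
Denominator = 19.4·4.6·sin24.1°·cos24.1° = 19.4·4.6·0.4083·0.9128 = 33.263 kPa
FS = 23.328 / 33.263 = 0.701

FS = 0.70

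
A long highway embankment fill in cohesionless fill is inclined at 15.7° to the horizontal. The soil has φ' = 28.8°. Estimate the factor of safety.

For a dry cohesionless infinite slope the factor of safety is FS = tanφ' / tanβ.
FS = tan28.8° / tan15.7° = 0.5498 / 0.2811 = 1.956

FS = 1.96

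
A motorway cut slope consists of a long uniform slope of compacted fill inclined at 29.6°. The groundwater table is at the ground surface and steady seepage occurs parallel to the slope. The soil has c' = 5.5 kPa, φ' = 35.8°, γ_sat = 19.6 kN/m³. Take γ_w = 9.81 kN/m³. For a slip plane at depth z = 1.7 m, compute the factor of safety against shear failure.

With seepage parallel to the slope and the water table at the surface, the effective normal stress on the slip plane uses the buoyant unit weight γ' = γ_sat − γ_w while the driving shear stress uses γ_sat:
FS = [c' + γ' z cos²β tanφ'] / [γ_sat z sinβ cosβ]
γ' = 19.6 − 9.81 = 9.79 kN/m³
Numerator = 5.5 + 9.79·1.7·cos²29.6°·tan35.8° = 5.5 + 9.79·1.7·0.7560·0.7212 = 14.575 kPa
Denominator = 19.6·1.7·sin29.6°·cos29.6° = 19.6·1.7·0.4939·0.8695 = 14.310 kPa
FS = 14.575 / 14.310 = 1.018

FS = 1.02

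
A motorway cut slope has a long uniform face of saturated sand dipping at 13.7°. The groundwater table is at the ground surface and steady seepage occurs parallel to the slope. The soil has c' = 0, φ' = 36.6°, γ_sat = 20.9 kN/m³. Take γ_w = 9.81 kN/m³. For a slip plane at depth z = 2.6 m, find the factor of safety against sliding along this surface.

With seepage parallel to the slope and the water table at the surface, the effective normal stress on the slip plane uses the buoyant unit weight γ' = γ_sat − γ_w while the driving shear stress uses γ_sat:
FS = [c' + γ' z cos²β tanφ'] / [γ_sat z sinβ cosβ]
(For c' = 0 this reduces to FS = (γ'/γ_sat)·tanφ'/tanβ.)
γ' = 20.9 − 9.81 = 11.09 kN/m³
Numerator = 0.0 + 11.09·2.6·cos²13.7°·tan36.6° = 0.0 + 11.09·2.6·0.9439·0.7427 = 20.213 kPa
Denominator = 20.9·2.6·sin13.7°·cos13.7° = 20.9·2.6·0.2368·0.9715 = 12.504 kPa
FS = 20.213 / 12.504 = 1.617

FS = 1.62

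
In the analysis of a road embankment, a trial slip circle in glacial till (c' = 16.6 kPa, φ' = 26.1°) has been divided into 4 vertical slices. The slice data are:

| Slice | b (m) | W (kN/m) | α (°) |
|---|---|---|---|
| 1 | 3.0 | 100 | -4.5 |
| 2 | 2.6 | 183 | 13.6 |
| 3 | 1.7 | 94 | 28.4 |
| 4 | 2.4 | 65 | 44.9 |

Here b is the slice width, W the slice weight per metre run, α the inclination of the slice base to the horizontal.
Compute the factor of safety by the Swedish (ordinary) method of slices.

FS = 3.03

Ordinary method of slices: FS = Σ[c'·Δl_i + (W_i cosα_i)·tanφ'] / Σ W_i sinα_i, with Δl_i = b_i / cosα_i.
Slice 1: Δl = 3.0/cos(-4.5°) = 3.009 m; N'_1 = 100·cos(-4.5°) = 99.7; c'Δl = 49.95; W sinα = -7.8
Slice 2: Δl = 2.6/cos13.6° = 2.675 m; N'_2 = 183·cos13.6° = 177.9; c'Δl = 44.41; W sinα = 43.0
Slice 3: Δl = 1.7/cos28.4° = 1.933 m; N'_3 = 94·cos28.4° = 82.7; c'Δl = 32.08; W sinα = 44.7
Slice 4: Δl = 2.4/cos44.9° = 3.388 m; N'_4 = 65·cos44.9° = 46.0; c'Δl = 56.24; W sinα = 45.9
Σc'Δl = 182.7 kN/m; ΣN' = 406.3 kN/m; ΣW sinα = 125.8 kN/m
Resisting = 182.7 + 406.3·tan26.1° = 182.7 + 199.0 = 381.7 kN/m
FS = 381.7 / 125.8 = 3.035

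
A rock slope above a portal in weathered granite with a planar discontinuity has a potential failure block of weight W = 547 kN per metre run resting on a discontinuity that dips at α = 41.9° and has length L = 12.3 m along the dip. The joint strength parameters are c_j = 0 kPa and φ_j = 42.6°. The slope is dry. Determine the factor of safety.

FS = 1.02

Resolving the block weight along and normal to the plane and applying the Mohr–Coulomb strength on the joint:
N' = W cosα = 547·cos41.9° = 407.1 kN/m
Driving force T = W sinα = 547·sin41.9° = 365.3 kN/m
Resisting force R = c_j·L + N'·tanφ_j = 0·12.3 + 407.1·tan42.6° = 0.0 + 374.4 = 374.4 kN/m
FS = R / T = 374.4 / 365.3 = 1.025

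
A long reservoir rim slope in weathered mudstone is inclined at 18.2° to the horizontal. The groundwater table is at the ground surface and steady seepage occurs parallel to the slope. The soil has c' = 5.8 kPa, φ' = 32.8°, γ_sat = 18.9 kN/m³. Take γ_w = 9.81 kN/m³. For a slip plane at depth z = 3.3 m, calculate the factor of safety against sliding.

With seepage parallel to the slope and the water table at the surface, the effective normal stress on the slip plane uses the buoyant unit weight γ' = γ_sat − γ_w while the driving shear stress uses γ_sat:
FS = [c' + γ' z cos²β tanφ'] / [γ_sat z sinβ cosβ]
γ' = 18.9 − 9.81 = 9.09 kN/m³
Numerator = 5.8 + 9.09·3.3·cos²18.2°·tan32.8° = 5.8 + 9.09·3.3·0.9024·0.6445 = 23.246 kPa
Denominator = 18.9·3.3·sin18.2°·cos18.2° = 18.9·3.3·0.3123·0.9500 = 18.506 kPa
FS = 23.246 / 18.506 = 1.256

FS = 1.26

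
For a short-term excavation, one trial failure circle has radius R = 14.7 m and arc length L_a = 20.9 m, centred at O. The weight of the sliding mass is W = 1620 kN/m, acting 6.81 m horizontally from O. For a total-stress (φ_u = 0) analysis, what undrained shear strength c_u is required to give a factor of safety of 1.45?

c_u = 52.1 kPa

FS = c_u·L_a·R / (W·d), so c_u = FS·W·d / (L_a·R).
c_u = 1.45·1620·6.81 / (20.90·14.7) = 15996.7 / 307.23 = 52.07 kPa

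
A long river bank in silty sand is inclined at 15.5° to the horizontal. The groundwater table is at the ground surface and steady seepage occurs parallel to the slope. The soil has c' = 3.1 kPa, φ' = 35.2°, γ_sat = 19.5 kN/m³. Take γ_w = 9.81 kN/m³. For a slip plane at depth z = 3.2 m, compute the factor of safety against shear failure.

FS = 1.46

With seepage parallel to the slope and the water table at the surface, the effective normal stress on the slip plane uses the buoyant unit weight γ' = γ_sat − γ_w while the driving shear stress uses γ_sat:
FS = [c' + γ' z cos²β tanφ'] / [γ_sat z sinβ cosβ]
γ' = 19.5 − 9.81 = 9.69 kN/m³
Numerator = 3.1 + 9.69·3.2·cos²15.5°·tan35.2° = 3.1 + 9.69·3.2·0.9286·0.7054 = 23.412 kPa
Denominator = 19.5·3.2·sin15.5°·cos15.5° = 19.5·3.2·0.2672·0.9636 = 16.069 kPa
FS = 23.412 / 16.069 = 1.457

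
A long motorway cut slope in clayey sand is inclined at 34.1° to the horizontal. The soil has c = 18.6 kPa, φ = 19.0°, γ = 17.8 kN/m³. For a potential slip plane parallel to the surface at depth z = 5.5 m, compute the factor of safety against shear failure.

FS = 0.92

For an infinite slope with a slip plane parallel to the surface (no pore pressure): FS = [c + γz cos²β tanφ] / [γz sinβ cosβ].
γz = 17.8·5.5 = 97.90 kN/m²
Numerator = 18.6 + 97.90·cos²34.1°·tan19.0° = 18.6 + 97.90·0.6857·0.3443 = 41.714 kPa
Denominator = 97.90·sin34.1°·cos34.1° = 97.90·0.5606·0.8281 = 45.449 kPa
FS = 41.714 / 45.449 = 0.918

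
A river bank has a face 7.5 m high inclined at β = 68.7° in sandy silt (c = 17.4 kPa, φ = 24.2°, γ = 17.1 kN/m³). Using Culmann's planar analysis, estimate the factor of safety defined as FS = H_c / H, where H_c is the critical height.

H_c = (4c/γ) · sinβ cosφ / [1 − cos(β − φ)]
    = (4·17.4/17.1) · sin68.7°·cos24.2° / [1 − cos44.5°]
    = 4.070 · 0.8498 / 0.2867 = 12.06 m
FS = H_c / H = 12.06 / 7.5 = 1.608

FS = 1.61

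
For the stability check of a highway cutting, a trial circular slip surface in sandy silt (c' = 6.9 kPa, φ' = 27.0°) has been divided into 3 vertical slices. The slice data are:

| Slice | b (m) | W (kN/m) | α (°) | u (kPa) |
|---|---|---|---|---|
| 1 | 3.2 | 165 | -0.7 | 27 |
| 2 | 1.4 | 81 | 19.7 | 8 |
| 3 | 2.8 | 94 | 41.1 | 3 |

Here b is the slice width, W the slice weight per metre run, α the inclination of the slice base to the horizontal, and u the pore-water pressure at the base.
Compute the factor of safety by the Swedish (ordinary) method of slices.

FS = 1.85

Ordinary method of slices: FS = Σ[c'·Δl_i + (W_i cosα_i − u_i·Δl_i)·tanφ'] / Σ W_i sinα_i, with Δl_i = b_i / cosα_i.
Slice 1: Δl = 3.2/cos(-0.7°) = 3.200 m; N'_1 = 165·cos(-0.7°) − 27·3.200 = 78.6; c'Δl = 22.08; W sinα = -2.0
Slice 2: Δl = 1.4/cos19.7° = 1.487 m; N'_2 = 81·cos19.7° − 8·1.487 = 64.4; c'Δl = 10.26; W sinα = 27.3
Slice 3: Δl = 2.8/cos41.1° = 3.716 m; N'_3 = 94·cos41.1° − 3·3.716 = 59.7; c'Δl = 25.64; W sinα = 61.8
Σc'Δl = 58.0 kN/m; ΣN' = 202.6 kN/m; ΣW sinα = 87.1 kN/m
Resisting = 58.0 + 202.6·tan27.0° = 58.0 + 103.2 = 161.2 kN/m
FS = 161.2 / 87.1 = 1.851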